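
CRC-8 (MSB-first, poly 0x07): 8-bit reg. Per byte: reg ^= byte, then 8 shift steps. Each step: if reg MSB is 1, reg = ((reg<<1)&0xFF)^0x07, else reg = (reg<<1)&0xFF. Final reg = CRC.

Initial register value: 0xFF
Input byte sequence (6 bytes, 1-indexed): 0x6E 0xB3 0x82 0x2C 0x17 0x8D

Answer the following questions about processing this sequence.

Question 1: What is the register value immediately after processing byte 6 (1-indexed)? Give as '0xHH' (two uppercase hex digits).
Answer: 0x0E

Derivation:
After byte 1 (0x6E): reg=0xFE
After byte 2 (0xB3): reg=0xE4
After byte 3 (0x82): reg=0x35
After byte 4 (0x2C): reg=0x4F
After byte 5 (0x17): reg=0x8F
After byte 6 (0x8D): reg=0x0E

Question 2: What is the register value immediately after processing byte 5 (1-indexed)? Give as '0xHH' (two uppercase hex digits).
After byte 1 (0x6E): reg=0xFE
After byte 2 (0xB3): reg=0xE4
After byte 3 (0x82): reg=0x35
After byte 4 (0x2C): reg=0x4F
After byte 5 (0x17): reg=0x8F

Answer: 0x8F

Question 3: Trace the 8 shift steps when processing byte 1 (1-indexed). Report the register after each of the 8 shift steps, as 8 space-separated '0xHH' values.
Answer: 0x25 0x4A 0x94 0x2F 0x5E 0xBC 0x7F 0xFE

Derivation:
Register before byte 1: 0xFF
After XOR with byte 0x6E: 0x91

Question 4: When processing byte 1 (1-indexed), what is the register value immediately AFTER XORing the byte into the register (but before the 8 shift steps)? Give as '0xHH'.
Register before byte 1: 0xFF
Byte 1: 0x6E
0xFF XOR 0x6E = 0x91

Answer: 0x91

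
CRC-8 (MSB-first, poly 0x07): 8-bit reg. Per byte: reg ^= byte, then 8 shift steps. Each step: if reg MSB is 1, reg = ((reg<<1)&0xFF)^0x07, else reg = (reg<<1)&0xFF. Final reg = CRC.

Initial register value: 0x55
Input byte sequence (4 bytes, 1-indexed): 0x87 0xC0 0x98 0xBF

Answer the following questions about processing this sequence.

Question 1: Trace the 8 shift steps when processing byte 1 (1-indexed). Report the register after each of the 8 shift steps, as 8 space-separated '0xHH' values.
Answer: 0xA3 0x41 0x82 0x03 0x06 0x0C 0x18 0x30

Derivation:
Register before byte 1: 0x55
After XOR with byte 0x87: 0xD2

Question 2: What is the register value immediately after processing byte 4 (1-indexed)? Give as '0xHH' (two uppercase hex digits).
Answer: 0x11

Derivation:
After byte 1 (0x87): reg=0x30
After byte 2 (0xC0): reg=0xDE
After byte 3 (0x98): reg=0xD5
After byte 4 (0xBF): reg=0x11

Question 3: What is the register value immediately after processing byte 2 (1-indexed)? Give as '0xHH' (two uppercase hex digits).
Answer: 0xDE

Derivation:
After byte 1 (0x87): reg=0x30
After byte 2 (0xC0): reg=0xDE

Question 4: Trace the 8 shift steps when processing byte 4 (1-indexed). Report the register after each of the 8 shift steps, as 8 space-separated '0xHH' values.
Answer: 0xD4 0xAF 0x59 0xB2 0x63 0xC6 0x8B 0x11

Derivation:
After byte 1 (0x87): reg=0x30
After byte 2 (0xC0): reg=0xDE
After byte 3 (0x98): reg=0xD5
Register before byte 4: 0xD5
After XOR with byte 0xBF: 0x6A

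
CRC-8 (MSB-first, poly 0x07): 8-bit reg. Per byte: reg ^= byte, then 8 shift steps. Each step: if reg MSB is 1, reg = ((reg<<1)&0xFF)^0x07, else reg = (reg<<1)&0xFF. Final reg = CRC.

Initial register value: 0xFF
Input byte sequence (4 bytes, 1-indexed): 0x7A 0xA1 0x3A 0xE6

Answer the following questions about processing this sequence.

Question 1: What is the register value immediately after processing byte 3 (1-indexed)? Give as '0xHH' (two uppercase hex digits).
After byte 1 (0x7A): reg=0x92
After byte 2 (0xA1): reg=0x99
After byte 3 (0x3A): reg=0x60

Answer: 0x60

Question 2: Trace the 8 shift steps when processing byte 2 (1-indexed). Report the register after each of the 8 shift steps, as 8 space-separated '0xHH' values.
Answer: 0x66 0xCC 0x9F 0x39 0x72 0xE4 0xCF 0x99

Derivation:
After byte 1 (0x7A): reg=0x92
Register before byte 2: 0x92
After XOR with byte 0xA1: 0x33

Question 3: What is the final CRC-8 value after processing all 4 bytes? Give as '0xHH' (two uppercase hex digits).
Answer: 0x9B

Derivation:
After byte 1 (0x7A): reg=0x92
After byte 2 (0xA1): reg=0x99
After byte 3 (0x3A): reg=0x60
After byte 4 (0xE6): reg=0x9B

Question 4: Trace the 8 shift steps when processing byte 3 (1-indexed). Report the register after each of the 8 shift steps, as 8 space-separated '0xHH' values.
Answer: 0x41 0x82 0x03 0x06 0x0C 0x18 0x30 0x60

Derivation:
After byte 1 (0x7A): reg=0x92
After byte 2 (0xA1): reg=0x99
Register before byte 3: 0x99
After XOR with byte 0x3A: 0xA3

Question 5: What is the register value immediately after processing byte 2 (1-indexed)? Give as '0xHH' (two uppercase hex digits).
Answer: 0x99

Derivation:
After byte 1 (0x7A): reg=0x92
After byte 2 (0xA1): reg=0x99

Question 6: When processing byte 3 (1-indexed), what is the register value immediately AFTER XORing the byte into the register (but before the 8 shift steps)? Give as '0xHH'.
Answer: 0xA3

Derivation:
Register before byte 3: 0x99
Byte 3: 0x3A
0x99 XOR 0x3A = 0xA3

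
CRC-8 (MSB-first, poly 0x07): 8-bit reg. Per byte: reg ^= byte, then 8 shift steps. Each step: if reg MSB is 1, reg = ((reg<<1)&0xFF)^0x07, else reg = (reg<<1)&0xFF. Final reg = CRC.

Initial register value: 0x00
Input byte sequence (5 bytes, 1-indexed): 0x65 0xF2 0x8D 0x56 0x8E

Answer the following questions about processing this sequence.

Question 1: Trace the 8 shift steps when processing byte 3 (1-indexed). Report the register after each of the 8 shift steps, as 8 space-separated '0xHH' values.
Answer: 0xD5 0xAD 0x5D 0xBA 0x73 0xE6 0xCB 0x91

Derivation:
After byte 1 (0x65): reg=0x3C
After byte 2 (0xF2): reg=0x64
Register before byte 3: 0x64
After XOR with byte 0x8D: 0xE9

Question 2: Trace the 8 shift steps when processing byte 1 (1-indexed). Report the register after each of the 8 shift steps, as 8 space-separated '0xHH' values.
Register before byte 1: 0x00
After XOR with byte 0x65: 0x65

Answer: 0xCA 0x93 0x21 0x42 0x84 0x0F 0x1E 0x3C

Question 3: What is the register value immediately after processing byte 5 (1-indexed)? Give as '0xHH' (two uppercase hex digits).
After byte 1 (0x65): reg=0x3C
After byte 2 (0xF2): reg=0x64
After byte 3 (0x8D): reg=0x91
After byte 4 (0x56): reg=0x5B
After byte 5 (0x8E): reg=0x25

Answer: 0x25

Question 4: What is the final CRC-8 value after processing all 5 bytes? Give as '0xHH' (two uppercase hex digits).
After byte 1 (0x65): reg=0x3C
After byte 2 (0xF2): reg=0x64
After byte 3 (0x8D): reg=0x91
After byte 4 (0x56): reg=0x5B
After byte 5 (0x8E): reg=0x25

Answer: 0x25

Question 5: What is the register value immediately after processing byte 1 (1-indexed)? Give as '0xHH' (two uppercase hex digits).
Answer: 0x3C

Derivation:
After byte 1 (0x65): reg=0x3C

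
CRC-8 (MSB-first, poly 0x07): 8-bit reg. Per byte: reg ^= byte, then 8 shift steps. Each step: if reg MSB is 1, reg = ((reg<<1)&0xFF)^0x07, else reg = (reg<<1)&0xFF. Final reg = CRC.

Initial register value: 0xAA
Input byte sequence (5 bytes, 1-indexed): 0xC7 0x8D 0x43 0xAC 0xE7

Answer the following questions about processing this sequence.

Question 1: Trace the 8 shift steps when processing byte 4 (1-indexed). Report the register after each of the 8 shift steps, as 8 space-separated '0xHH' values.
Answer: 0xD2 0xA3 0x41 0x82 0x03 0x06 0x0C 0x18

Derivation:
After byte 1 (0xC7): reg=0x04
After byte 2 (0x8D): reg=0xB6
After byte 3 (0x43): reg=0xC5
Register before byte 4: 0xC5
After XOR with byte 0xAC: 0x69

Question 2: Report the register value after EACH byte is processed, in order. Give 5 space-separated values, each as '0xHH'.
0x04 0xB6 0xC5 0x18 0xF3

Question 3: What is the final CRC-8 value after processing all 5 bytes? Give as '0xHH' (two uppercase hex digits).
Answer: 0xF3

Derivation:
After byte 1 (0xC7): reg=0x04
After byte 2 (0x8D): reg=0xB6
After byte 3 (0x43): reg=0xC5
After byte 4 (0xAC): reg=0x18
After byte 5 (0xE7): reg=0xF3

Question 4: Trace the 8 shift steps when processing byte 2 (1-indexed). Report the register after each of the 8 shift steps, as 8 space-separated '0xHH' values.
After byte 1 (0xC7): reg=0x04
Register before byte 2: 0x04
After XOR with byte 0x8D: 0x89

Answer: 0x15 0x2A 0x54 0xA8 0x57 0xAE 0x5B 0xB6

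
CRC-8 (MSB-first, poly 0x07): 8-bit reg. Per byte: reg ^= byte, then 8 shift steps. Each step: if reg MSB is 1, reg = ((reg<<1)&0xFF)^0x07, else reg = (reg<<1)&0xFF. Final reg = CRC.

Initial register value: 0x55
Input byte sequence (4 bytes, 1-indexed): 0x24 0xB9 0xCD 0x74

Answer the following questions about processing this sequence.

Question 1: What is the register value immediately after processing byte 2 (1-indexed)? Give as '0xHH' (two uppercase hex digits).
After byte 1 (0x24): reg=0x50
After byte 2 (0xB9): reg=0x91

Answer: 0x91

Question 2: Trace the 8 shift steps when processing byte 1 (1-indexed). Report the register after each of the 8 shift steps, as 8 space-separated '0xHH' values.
Register before byte 1: 0x55
After XOR with byte 0x24: 0x71

Answer: 0xE2 0xC3 0x81 0x05 0x0A 0x14 0x28 0x50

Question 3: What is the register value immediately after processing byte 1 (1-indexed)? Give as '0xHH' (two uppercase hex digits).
After byte 1 (0x24): reg=0x50

Answer: 0x50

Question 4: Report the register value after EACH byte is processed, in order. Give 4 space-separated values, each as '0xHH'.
0x50 0x91 0x93 0xBB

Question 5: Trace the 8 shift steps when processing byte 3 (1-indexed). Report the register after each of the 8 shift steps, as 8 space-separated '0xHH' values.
Answer: 0xB8 0x77 0xEE 0xDB 0xB1 0x65 0xCA 0x93

Derivation:
After byte 1 (0x24): reg=0x50
After byte 2 (0xB9): reg=0x91
Register before byte 3: 0x91
After XOR with byte 0xCD: 0x5C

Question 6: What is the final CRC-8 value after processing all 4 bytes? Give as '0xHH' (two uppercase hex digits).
Answer: 0xBB

Derivation:
After byte 1 (0x24): reg=0x50
After byte 2 (0xB9): reg=0x91
After byte 3 (0xCD): reg=0x93
After byte 4 (0x74): reg=0xBB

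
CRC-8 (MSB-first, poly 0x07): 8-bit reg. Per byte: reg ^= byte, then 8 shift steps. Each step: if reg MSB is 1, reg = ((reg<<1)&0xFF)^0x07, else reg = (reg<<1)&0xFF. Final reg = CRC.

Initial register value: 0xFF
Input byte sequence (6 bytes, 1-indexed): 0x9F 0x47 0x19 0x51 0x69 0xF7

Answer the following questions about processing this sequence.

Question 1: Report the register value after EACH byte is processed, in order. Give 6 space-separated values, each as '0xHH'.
0x27 0x27 0xBA 0x9F 0xCC 0xA1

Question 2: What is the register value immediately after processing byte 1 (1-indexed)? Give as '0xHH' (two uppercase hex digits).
Answer: 0x27

Derivation:
After byte 1 (0x9F): reg=0x27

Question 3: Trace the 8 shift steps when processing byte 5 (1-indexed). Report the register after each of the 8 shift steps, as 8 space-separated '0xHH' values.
Answer: 0xEB 0xD1 0xA5 0x4D 0x9A 0x33 0x66 0xCC

Derivation:
After byte 1 (0x9F): reg=0x27
After byte 2 (0x47): reg=0x27
After byte 3 (0x19): reg=0xBA
After byte 4 (0x51): reg=0x9F
Register before byte 5: 0x9F
After XOR with byte 0x69: 0xF6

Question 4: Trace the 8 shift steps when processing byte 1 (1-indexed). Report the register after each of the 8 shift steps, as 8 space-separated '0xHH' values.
Register before byte 1: 0xFF
After XOR with byte 0x9F: 0x60

Answer: 0xC0 0x87 0x09 0x12 0x24 0x48 0x90 0x27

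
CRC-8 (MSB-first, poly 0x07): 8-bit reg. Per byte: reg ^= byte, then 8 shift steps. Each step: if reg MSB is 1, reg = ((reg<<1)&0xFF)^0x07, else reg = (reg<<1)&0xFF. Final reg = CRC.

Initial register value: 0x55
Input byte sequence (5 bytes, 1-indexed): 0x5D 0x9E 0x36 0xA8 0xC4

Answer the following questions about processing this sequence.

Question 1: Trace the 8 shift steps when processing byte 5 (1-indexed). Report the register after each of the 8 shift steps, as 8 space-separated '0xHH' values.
After byte 1 (0x5D): reg=0x38
After byte 2 (0x9E): reg=0x7B
After byte 3 (0x36): reg=0xE4
After byte 4 (0xA8): reg=0xE3
Register before byte 5: 0xE3
After XOR with byte 0xC4: 0x27

Answer: 0x4E 0x9C 0x3F 0x7E 0xFC 0xFF 0xF9 0xF5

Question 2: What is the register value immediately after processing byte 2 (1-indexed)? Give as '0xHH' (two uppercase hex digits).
Answer: 0x7B

Derivation:
After byte 1 (0x5D): reg=0x38
After byte 2 (0x9E): reg=0x7B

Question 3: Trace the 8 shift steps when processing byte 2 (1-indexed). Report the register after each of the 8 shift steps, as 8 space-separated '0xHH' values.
Answer: 0x4B 0x96 0x2B 0x56 0xAC 0x5F 0xBE 0x7B

Derivation:
After byte 1 (0x5D): reg=0x38
Register before byte 2: 0x38
After XOR with byte 0x9E: 0xA6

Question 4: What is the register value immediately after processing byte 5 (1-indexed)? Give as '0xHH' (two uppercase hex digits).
Answer: 0xF5

Derivation:
After byte 1 (0x5D): reg=0x38
After byte 2 (0x9E): reg=0x7B
After byte 3 (0x36): reg=0xE4
After byte 4 (0xA8): reg=0xE3
After byte 5 (0xC4): reg=0xF5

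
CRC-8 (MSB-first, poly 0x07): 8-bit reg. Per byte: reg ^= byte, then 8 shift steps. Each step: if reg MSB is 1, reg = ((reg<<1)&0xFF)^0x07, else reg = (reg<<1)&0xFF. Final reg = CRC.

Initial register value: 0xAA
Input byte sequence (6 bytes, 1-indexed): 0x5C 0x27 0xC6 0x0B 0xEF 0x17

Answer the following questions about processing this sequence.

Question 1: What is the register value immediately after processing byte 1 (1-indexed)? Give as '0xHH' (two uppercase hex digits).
Answer: 0xCC

Derivation:
After byte 1 (0x5C): reg=0xCC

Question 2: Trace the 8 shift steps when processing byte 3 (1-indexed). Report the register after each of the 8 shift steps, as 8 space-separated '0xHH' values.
Answer: 0xB2 0x63 0xC6 0x8B 0x11 0x22 0x44 0x88

Derivation:
After byte 1 (0x5C): reg=0xCC
After byte 2 (0x27): reg=0x9F
Register before byte 3: 0x9F
After XOR with byte 0xC6: 0x59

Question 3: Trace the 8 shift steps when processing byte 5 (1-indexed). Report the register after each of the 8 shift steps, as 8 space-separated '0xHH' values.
After byte 1 (0x5C): reg=0xCC
After byte 2 (0x27): reg=0x9F
After byte 3 (0xC6): reg=0x88
After byte 4 (0x0B): reg=0x80
Register before byte 5: 0x80
After XOR with byte 0xEF: 0x6F

Answer: 0xDE 0xBB 0x71 0xE2 0xC3 0x81 0x05 0x0A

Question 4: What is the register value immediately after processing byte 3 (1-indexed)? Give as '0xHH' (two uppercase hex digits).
Answer: 0x88

Derivation:
After byte 1 (0x5C): reg=0xCC
After byte 2 (0x27): reg=0x9F
After byte 3 (0xC6): reg=0x88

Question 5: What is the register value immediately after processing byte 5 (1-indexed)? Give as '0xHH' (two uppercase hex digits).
Answer: 0x0A

Derivation:
After byte 1 (0x5C): reg=0xCC
After byte 2 (0x27): reg=0x9F
After byte 3 (0xC6): reg=0x88
After byte 4 (0x0B): reg=0x80
After byte 5 (0xEF): reg=0x0A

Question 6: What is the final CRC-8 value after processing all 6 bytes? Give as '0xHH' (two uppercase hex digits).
Answer: 0x53

Derivation:
After byte 1 (0x5C): reg=0xCC
After byte 2 (0x27): reg=0x9F
After byte 3 (0xC6): reg=0x88
After byte 4 (0x0B): reg=0x80
After byte 5 (0xEF): reg=0x0A
After byte 6 (0x17): reg=0x53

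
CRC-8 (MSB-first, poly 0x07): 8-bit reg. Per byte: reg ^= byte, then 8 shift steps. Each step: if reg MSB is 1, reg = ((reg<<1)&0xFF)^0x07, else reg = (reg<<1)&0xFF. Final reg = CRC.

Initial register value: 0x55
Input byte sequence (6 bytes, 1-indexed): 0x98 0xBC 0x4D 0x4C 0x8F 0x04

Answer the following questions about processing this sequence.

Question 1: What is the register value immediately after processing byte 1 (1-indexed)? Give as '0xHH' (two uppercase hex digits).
After byte 1 (0x98): reg=0x6D

Answer: 0x6D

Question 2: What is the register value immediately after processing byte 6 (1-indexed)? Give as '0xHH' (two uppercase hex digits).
After byte 1 (0x98): reg=0x6D
After byte 2 (0xBC): reg=0x39
After byte 3 (0x4D): reg=0x4B
After byte 4 (0x4C): reg=0x15
After byte 5 (0x8F): reg=0xCF
After byte 6 (0x04): reg=0x7F

Answer: 0x7F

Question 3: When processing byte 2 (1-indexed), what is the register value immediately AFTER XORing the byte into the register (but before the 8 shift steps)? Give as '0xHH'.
Register before byte 2: 0x6D
Byte 2: 0xBC
0x6D XOR 0xBC = 0xD1

Answer: 0xD1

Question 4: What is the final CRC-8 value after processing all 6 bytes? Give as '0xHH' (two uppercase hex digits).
After byte 1 (0x98): reg=0x6D
After byte 2 (0xBC): reg=0x39
After byte 3 (0x4D): reg=0x4B
After byte 4 (0x4C): reg=0x15
After byte 5 (0x8F): reg=0xCF
After byte 6 (0x04): reg=0x7F

Answer: 0x7F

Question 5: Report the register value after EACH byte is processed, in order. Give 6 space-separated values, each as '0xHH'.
0x6D 0x39 0x4B 0x15 0xCF 0x7F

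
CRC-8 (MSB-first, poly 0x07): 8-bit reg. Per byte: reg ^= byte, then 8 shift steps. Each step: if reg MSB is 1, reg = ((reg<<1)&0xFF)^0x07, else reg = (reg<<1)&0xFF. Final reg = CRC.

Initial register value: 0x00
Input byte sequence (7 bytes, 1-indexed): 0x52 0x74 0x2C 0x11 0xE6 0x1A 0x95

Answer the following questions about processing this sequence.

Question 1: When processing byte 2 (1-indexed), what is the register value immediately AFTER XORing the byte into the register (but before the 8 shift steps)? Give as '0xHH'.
Answer: 0xCD

Derivation:
Register before byte 2: 0xB9
Byte 2: 0x74
0xB9 XOR 0x74 = 0xCD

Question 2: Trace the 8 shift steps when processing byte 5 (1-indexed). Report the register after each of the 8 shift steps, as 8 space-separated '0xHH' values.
After byte 1 (0x52): reg=0xB9
After byte 2 (0x74): reg=0x6D
After byte 3 (0x2C): reg=0xC0
After byte 4 (0x11): reg=0x39
Register before byte 5: 0x39
After XOR with byte 0xE6: 0xDF

Answer: 0xB9 0x75 0xEA 0xD3 0xA1 0x45 0x8A 0x13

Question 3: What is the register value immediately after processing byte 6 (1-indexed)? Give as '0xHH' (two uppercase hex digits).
Answer: 0x3F

Derivation:
After byte 1 (0x52): reg=0xB9
After byte 2 (0x74): reg=0x6D
After byte 3 (0x2C): reg=0xC0
After byte 4 (0x11): reg=0x39
After byte 5 (0xE6): reg=0x13
After byte 6 (0x1A): reg=0x3F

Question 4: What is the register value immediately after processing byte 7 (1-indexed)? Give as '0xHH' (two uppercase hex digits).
After byte 1 (0x52): reg=0xB9
After byte 2 (0x74): reg=0x6D
After byte 3 (0x2C): reg=0xC0
After byte 4 (0x11): reg=0x39
After byte 5 (0xE6): reg=0x13
After byte 6 (0x1A): reg=0x3F
After byte 7 (0x95): reg=0x5F

Answer: 0x5F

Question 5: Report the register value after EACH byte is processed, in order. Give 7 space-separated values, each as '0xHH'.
0xB9 0x6D 0xC0 0x39 0x13 0x3F 0x5F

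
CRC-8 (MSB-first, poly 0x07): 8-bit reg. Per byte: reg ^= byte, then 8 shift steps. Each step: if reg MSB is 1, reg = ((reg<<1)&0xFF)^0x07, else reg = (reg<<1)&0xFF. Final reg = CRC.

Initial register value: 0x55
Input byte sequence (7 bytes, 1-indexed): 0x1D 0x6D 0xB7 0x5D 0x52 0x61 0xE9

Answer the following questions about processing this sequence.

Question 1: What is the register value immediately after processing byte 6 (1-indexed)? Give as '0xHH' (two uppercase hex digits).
After byte 1 (0x1D): reg=0xFF
After byte 2 (0x6D): reg=0xF7
After byte 3 (0xB7): reg=0xC7
After byte 4 (0x5D): reg=0xCF
After byte 5 (0x52): reg=0xDA
After byte 6 (0x61): reg=0x28

Answer: 0x28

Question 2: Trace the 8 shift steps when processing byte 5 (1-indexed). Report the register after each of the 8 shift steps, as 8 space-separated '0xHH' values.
After byte 1 (0x1D): reg=0xFF
After byte 2 (0x6D): reg=0xF7
After byte 3 (0xB7): reg=0xC7
After byte 4 (0x5D): reg=0xCF
Register before byte 5: 0xCF
After XOR with byte 0x52: 0x9D

Answer: 0x3D 0x7A 0xF4 0xEF 0xD9 0xB5 0x6D 0xDA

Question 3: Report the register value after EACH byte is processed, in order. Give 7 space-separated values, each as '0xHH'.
0xFF 0xF7 0xC7 0xCF 0xDA 0x28 0x49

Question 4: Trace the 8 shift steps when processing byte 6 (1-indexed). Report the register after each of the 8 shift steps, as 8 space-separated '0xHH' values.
Answer: 0x71 0xE2 0xC3 0x81 0x05 0x0A 0x14 0x28

Derivation:
After byte 1 (0x1D): reg=0xFF
After byte 2 (0x6D): reg=0xF7
After byte 3 (0xB7): reg=0xC7
After byte 4 (0x5D): reg=0xCF
After byte 5 (0x52): reg=0xDA
Register before byte 6: 0xDA
After XOR with byte 0x61: 0xBB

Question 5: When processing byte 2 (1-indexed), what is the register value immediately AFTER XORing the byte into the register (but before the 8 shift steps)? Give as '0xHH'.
Answer: 0x92

Derivation:
Register before byte 2: 0xFF
Byte 2: 0x6D
0xFF XOR 0x6D = 0x92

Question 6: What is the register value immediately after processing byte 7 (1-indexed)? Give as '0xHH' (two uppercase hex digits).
Answer: 0x49

Derivation:
After byte 1 (0x1D): reg=0xFF
After byte 2 (0x6D): reg=0xF7
After byte 3 (0xB7): reg=0xC7
After byte 4 (0x5D): reg=0xCF
After byte 5 (0x52): reg=0xDA
After byte 6 (0x61): reg=0x28
After byte 7 (0xE9): reg=0x49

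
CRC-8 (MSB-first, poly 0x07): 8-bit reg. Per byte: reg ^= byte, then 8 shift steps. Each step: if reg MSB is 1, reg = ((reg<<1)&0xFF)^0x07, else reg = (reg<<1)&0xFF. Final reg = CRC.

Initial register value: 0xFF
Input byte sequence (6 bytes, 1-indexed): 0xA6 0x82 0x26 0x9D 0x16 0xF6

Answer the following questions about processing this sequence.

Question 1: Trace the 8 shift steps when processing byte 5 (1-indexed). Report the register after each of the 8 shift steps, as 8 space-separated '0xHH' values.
Answer: 0x31 0x62 0xC4 0x8F 0x19 0x32 0x64 0xC8

Derivation:
After byte 1 (0xA6): reg=0x88
After byte 2 (0x82): reg=0x36
After byte 3 (0x26): reg=0x70
After byte 4 (0x9D): reg=0x8D
Register before byte 5: 0x8D
After XOR with byte 0x16: 0x9B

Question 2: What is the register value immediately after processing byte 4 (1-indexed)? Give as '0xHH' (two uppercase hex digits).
After byte 1 (0xA6): reg=0x88
After byte 2 (0x82): reg=0x36
After byte 3 (0x26): reg=0x70
After byte 4 (0x9D): reg=0x8D

Answer: 0x8D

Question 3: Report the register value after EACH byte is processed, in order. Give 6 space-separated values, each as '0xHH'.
0x88 0x36 0x70 0x8D 0xC8 0xBA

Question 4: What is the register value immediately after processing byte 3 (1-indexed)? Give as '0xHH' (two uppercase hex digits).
Answer: 0x70

Derivation:
After byte 1 (0xA6): reg=0x88
After byte 2 (0x82): reg=0x36
After byte 3 (0x26): reg=0x70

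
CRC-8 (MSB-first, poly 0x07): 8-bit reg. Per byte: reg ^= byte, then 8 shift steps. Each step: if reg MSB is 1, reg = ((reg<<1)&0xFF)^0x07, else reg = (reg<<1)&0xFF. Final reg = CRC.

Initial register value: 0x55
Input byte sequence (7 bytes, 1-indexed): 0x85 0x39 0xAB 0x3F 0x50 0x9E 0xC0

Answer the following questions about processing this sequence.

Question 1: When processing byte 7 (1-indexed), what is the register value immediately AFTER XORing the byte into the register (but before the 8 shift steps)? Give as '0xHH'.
Answer: 0xE5

Derivation:
Register before byte 7: 0x25
Byte 7: 0xC0
0x25 XOR 0xC0 = 0xE5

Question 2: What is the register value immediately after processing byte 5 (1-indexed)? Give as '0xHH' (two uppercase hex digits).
Answer: 0x4B

Derivation:
After byte 1 (0x85): reg=0x3E
After byte 2 (0x39): reg=0x15
After byte 3 (0xAB): reg=0x33
After byte 4 (0x3F): reg=0x24
After byte 5 (0x50): reg=0x4B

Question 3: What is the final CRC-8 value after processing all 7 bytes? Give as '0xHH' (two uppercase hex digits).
After byte 1 (0x85): reg=0x3E
After byte 2 (0x39): reg=0x15
After byte 3 (0xAB): reg=0x33
After byte 4 (0x3F): reg=0x24
After byte 5 (0x50): reg=0x4B
After byte 6 (0x9E): reg=0x25
After byte 7 (0xC0): reg=0xB5

Answer: 0xB5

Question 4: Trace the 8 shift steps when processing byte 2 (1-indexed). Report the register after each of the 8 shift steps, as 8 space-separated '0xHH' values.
Answer: 0x0E 0x1C 0x38 0x70 0xE0 0xC7 0x89 0x15

Derivation:
After byte 1 (0x85): reg=0x3E
Register before byte 2: 0x3E
After XOR with byte 0x39: 0x07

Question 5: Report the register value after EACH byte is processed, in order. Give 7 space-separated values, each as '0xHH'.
0x3E 0x15 0x33 0x24 0x4B 0x25 0xB5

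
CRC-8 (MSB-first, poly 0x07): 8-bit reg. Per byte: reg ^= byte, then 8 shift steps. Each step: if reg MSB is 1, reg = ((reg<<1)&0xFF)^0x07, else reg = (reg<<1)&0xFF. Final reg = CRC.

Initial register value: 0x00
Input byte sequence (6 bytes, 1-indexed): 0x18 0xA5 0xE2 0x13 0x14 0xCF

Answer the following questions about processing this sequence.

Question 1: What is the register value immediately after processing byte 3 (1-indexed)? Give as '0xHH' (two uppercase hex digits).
Answer: 0x0A

Derivation:
After byte 1 (0x18): reg=0x48
After byte 2 (0xA5): reg=0x8D
After byte 3 (0xE2): reg=0x0A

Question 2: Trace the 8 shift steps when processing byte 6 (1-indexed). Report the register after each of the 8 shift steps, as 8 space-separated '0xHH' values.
Answer: 0x92 0x23 0x46 0x8C 0x1F 0x3E 0x7C 0xF8

Derivation:
After byte 1 (0x18): reg=0x48
After byte 2 (0xA5): reg=0x8D
After byte 3 (0xE2): reg=0x0A
After byte 4 (0x13): reg=0x4F
After byte 5 (0x14): reg=0x86
Register before byte 6: 0x86
After XOR with byte 0xCF: 0x49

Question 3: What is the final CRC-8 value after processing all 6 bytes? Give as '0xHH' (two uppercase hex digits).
After byte 1 (0x18): reg=0x48
After byte 2 (0xA5): reg=0x8D
After byte 3 (0xE2): reg=0x0A
After byte 4 (0x13): reg=0x4F
After byte 5 (0x14): reg=0x86
After byte 6 (0xCF): reg=0xF8

Answer: 0xF8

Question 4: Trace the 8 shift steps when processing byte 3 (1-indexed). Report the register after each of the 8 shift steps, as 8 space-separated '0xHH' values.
After byte 1 (0x18): reg=0x48
After byte 2 (0xA5): reg=0x8D
Register before byte 3: 0x8D
After XOR with byte 0xE2: 0x6F

Answer: 0xDE 0xBB 0x71 0xE2 0xC3 0x81 0x05 0x0A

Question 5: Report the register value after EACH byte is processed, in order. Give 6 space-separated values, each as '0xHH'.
0x48 0x8D 0x0A 0x4F 0x86 0xF8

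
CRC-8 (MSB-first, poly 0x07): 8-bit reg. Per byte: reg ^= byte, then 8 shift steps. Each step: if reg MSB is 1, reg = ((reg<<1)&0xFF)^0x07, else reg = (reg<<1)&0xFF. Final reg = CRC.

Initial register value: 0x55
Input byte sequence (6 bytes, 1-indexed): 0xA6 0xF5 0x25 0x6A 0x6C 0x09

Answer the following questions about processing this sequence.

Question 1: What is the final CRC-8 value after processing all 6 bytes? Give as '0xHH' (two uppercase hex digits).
After byte 1 (0xA6): reg=0xD7
After byte 2 (0xF5): reg=0xEE
After byte 3 (0x25): reg=0x7F
After byte 4 (0x6A): reg=0x6B
After byte 5 (0x6C): reg=0x15
After byte 6 (0x09): reg=0x54

Answer: 0x54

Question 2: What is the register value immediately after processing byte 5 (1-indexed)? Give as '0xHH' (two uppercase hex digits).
Answer: 0x15

Derivation:
After byte 1 (0xA6): reg=0xD7
After byte 2 (0xF5): reg=0xEE
After byte 3 (0x25): reg=0x7F
After byte 4 (0x6A): reg=0x6B
After byte 5 (0x6C): reg=0x15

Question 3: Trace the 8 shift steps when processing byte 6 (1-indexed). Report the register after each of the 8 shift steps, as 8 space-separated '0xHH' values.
After byte 1 (0xA6): reg=0xD7
After byte 2 (0xF5): reg=0xEE
After byte 3 (0x25): reg=0x7F
After byte 4 (0x6A): reg=0x6B
After byte 5 (0x6C): reg=0x15
Register before byte 6: 0x15
After XOR with byte 0x09: 0x1C

Answer: 0x38 0x70 0xE0 0xC7 0x89 0x15 0x2A 0x54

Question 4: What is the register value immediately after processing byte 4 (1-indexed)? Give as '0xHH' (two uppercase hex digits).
Answer: 0x6B

Derivation:
After byte 1 (0xA6): reg=0xD7
After byte 2 (0xF5): reg=0xEE
After byte 3 (0x25): reg=0x7F
After byte 4 (0x6A): reg=0x6B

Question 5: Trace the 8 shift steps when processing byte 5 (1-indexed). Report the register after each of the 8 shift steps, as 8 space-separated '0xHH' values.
After byte 1 (0xA6): reg=0xD7
After byte 2 (0xF5): reg=0xEE
After byte 3 (0x25): reg=0x7F
After byte 4 (0x6A): reg=0x6B
Register before byte 5: 0x6B
After XOR with byte 0x6C: 0x07

Answer: 0x0E 0x1C 0x38 0x70 0xE0 0xC7 0x89 0x15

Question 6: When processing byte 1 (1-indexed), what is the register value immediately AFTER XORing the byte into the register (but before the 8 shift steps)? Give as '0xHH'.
Answer: 0xF3

Derivation:
Register before byte 1: 0x55
Byte 1: 0xA6
0x55 XOR 0xA6 = 0xF3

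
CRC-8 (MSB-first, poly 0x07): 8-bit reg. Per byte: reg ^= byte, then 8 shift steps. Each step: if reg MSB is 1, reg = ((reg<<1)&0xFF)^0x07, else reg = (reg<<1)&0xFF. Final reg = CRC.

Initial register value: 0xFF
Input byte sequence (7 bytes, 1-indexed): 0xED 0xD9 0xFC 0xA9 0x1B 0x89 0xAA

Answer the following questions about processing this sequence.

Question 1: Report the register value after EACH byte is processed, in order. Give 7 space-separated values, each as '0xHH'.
0x7E 0x7C 0x89 0xE0 0xEF 0x35 0xD4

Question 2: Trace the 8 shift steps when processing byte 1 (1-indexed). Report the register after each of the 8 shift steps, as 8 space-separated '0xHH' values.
Answer: 0x24 0x48 0x90 0x27 0x4E 0x9C 0x3F 0x7E

Derivation:
Register before byte 1: 0xFF
After XOR with byte 0xED: 0x12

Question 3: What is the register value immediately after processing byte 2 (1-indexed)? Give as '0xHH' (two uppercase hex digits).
Answer: 0x7C

Derivation:
After byte 1 (0xED): reg=0x7E
After byte 2 (0xD9): reg=0x7C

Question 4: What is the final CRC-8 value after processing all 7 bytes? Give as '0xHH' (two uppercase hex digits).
Answer: 0xD4

Derivation:
After byte 1 (0xED): reg=0x7E
After byte 2 (0xD9): reg=0x7C
After byte 3 (0xFC): reg=0x89
After byte 4 (0xA9): reg=0xE0
After byte 5 (0x1B): reg=0xEF
After byte 6 (0x89): reg=0x35
After byte 7 (0xAA): reg=0xD4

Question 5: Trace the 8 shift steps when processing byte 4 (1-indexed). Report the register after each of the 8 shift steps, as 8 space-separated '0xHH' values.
After byte 1 (0xED): reg=0x7E
After byte 2 (0xD9): reg=0x7C
After byte 3 (0xFC): reg=0x89
Register before byte 4: 0x89
After XOR with byte 0xA9: 0x20

Answer: 0x40 0x80 0x07 0x0E 0x1C 0x38 0x70 0xE0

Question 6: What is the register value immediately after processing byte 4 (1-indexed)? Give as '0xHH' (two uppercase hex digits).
After byte 1 (0xED): reg=0x7E
After byte 2 (0xD9): reg=0x7C
After byte 3 (0xFC): reg=0x89
After byte 4 (0xA9): reg=0xE0

Answer: 0xE0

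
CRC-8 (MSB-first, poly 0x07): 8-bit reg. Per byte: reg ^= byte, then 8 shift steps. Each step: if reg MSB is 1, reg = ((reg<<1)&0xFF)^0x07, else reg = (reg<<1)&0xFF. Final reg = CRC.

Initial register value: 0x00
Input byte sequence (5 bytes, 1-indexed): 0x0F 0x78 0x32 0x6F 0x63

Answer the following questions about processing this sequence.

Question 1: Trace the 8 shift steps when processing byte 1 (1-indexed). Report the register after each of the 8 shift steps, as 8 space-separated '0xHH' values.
Answer: 0x1E 0x3C 0x78 0xF0 0xE7 0xC9 0x95 0x2D

Derivation:
Register before byte 1: 0x00
After XOR with byte 0x0F: 0x0F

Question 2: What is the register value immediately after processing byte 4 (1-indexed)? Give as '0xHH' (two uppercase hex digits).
Answer: 0x3D

Derivation:
After byte 1 (0x0F): reg=0x2D
After byte 2 (0x78): reg=0xAC
After byte 3 (0x32): reg=0xD3
After byte 4 (0x6F): reg=0x3D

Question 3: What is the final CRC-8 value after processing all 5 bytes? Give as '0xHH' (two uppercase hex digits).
Answer: 0x9D

Derivation:
After byte 1 (0x0F): reg=0x2D
After byte 2 (0x78): reg=0xAC
After byte 3 (0x32): reg=0xD3
After byte 4 (0x6F): reg=0x3D
After byte 5 (0x63): reg=0x9D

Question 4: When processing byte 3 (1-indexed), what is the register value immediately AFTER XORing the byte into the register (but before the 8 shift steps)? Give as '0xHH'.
Register before byte 3: 0xAC
Byte 3: 0x32
0xAC XOR 0x32 = 0x9E

Answer: 0x9E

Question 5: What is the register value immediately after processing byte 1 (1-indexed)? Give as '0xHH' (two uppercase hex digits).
Answer: 0x2D

Derivation:
After byte 1 (0x0F): reg=0x2D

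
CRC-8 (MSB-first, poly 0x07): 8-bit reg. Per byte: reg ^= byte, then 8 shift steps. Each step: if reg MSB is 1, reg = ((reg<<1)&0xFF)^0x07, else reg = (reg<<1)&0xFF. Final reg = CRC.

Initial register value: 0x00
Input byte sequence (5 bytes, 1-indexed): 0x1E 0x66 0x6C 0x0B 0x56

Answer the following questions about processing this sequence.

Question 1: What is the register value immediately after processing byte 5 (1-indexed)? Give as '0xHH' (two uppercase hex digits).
After byte 1 (0x1E): reg=0x5A
After byte 2 (0x66): reg=0xB4
After byte 3 (0x6C): reg=0x06
After byte 4 (0x0B): reg=0x23
After byte 5 (0x56): reg=0x4C

Answer: 0x4C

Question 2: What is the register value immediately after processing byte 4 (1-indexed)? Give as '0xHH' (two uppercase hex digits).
After byte 1 (0x1E): reg=0x5A
After byte 2 (0x66): reg=0xB4
After byte 3 (0x6C): reg=0x06
After byte 4 (0x0B): reg=0x23

Answer: 0x23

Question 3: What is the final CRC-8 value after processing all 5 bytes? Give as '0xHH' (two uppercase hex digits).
After byte 1 (0x1E): reg=0x5A
After byte 2 (0x66): reg=0xB4
After byte 3 (0x6C): reg=0x06
After byte 4 (0x0B): reg=0x23
After byte 5 (0x56): reg=0x4C

Answer: 0x4C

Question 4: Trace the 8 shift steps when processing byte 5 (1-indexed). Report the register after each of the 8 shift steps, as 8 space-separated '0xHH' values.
Answer: 0xEA 0xD3 0xA1 0x45 0x8A 0x13 0x26 0x4C

Derivation:
After byte 1 (0x1E): reg=0x5A
After byte 2 (0x66): reg=0xB4
After byte 3 (0x6C): reg=0x06
After byte 4 (0x0B): reg=0x23
Register before byte 5: 0x23
After XOR with byte 0x56: 0x75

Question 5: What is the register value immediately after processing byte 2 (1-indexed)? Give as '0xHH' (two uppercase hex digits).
After byte 1 (0x1E): reg=0x5A
After byte 2 (0x66): reg=0xB4

Answer: 0xB4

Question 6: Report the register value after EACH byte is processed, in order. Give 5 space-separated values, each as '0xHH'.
0x5A 0xB4 0x06 0x23 0x4C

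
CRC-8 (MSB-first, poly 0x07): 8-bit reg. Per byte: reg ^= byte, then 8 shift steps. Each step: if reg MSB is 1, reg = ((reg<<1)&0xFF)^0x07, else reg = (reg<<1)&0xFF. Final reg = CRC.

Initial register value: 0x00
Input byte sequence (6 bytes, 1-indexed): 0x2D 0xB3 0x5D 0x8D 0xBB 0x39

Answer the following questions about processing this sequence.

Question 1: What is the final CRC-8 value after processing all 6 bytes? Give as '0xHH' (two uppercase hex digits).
Answer: 0x71

Derivation:
After byte 1 (0x2D): reg=0xC3
After byte 2 (0xB3): reg=0x57
After byte 3 (0x5D): reg=0x36
After byte 4 (0x8D): reg=0x28
After byte 5 (0xBB): reg=0xF0
After byte 6 (0x39): reg=0x71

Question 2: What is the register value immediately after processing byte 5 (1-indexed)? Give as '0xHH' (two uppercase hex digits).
Answer: 0xF0

Derivation:
After byte 1 (0x2D): reg=0xC3
After byte 2 (0xB3): reg=0x57
After byte 3 (0x5D): reg=0x36
After byte 4 (0x8D): reg=0x28
After byte 5 (0xBB): reg=0xF0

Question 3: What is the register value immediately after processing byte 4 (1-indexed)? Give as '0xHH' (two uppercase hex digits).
After byte 1 (0x2D): reg=0xC3
After byte 2 (0xB3): reg=0x57
After byte 3 (0x5D): reg=0x36
After byte 4 (0x8D): reg=0x28

Answer: 0x28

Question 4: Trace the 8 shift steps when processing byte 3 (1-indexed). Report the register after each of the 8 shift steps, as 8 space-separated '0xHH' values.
Answer: 0x14 0x28 0x50 0xA0 0x47 0x8E 0x1B 0x36

Derivation:
After byte 1 (0x2D): reg=0xC3
After byte 2 (0xB3): reg=0x57
Register before byte 3: 0x57
After XOR with byte 0x5D: 0x0A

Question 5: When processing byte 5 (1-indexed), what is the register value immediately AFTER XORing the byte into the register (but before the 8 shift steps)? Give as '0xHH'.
Answer: 0x93

Derivation:
Register before byte 5: 0x28
Byte 5: 0xBB
0x28 XOR 0xBB = 0x93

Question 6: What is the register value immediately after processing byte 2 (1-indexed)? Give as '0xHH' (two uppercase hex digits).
Answer: 0x57

Derivation:
After byte 1 (0x2D): reg=0xC3
After byte 2 (0xB3): reg=0x57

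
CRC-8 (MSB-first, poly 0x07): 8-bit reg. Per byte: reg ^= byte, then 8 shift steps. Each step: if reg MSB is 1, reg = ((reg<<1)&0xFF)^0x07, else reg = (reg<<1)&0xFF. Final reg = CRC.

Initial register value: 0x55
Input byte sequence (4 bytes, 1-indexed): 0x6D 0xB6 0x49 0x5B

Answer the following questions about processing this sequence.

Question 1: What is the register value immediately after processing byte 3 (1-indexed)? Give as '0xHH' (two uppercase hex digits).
After byte 1 (0x6D): reg=0xA8
After byte 2 (0xB6): reg=0x5A
After byte 3 (0x49): reg=0x79

Answer: 0x79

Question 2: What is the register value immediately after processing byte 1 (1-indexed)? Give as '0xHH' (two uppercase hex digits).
After byte 1 (0x6D): reg=0xA8

Answer: 0xA8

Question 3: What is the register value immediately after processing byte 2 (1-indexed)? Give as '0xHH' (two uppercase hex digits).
Answer: 0x5A

Derivation:
After byte 1 (0x6D): reg=0xA8
After byte 2 (0xB6): reg=0x5A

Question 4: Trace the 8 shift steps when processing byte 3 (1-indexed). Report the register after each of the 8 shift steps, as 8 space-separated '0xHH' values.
Answer: 0x26 0x4C 0x98 0x37 0x6E 0xDC 0xBF 0x79

Derivation:
After byte 1 (0x6D): reg=0xA8
After byte 2 (0xB6): reg=0x5A
Register before byte 3: 0x5A
After XOR with byte 0x49: 0x13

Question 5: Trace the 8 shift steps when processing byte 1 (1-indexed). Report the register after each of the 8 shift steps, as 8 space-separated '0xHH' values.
Answer: 0x70 0xE0 0xC7 0x89 0x15 0x2A 0x54 0xA8

Derivation:
Register before byte 1: 0x55
After XOR with byte 0x6D: 0x38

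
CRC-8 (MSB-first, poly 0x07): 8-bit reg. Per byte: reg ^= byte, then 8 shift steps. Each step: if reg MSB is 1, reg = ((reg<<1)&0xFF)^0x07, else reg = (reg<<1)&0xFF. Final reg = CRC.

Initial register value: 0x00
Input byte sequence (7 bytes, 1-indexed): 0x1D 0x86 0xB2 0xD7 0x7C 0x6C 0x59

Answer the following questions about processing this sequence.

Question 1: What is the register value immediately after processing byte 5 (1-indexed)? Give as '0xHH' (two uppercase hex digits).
Answer: 0x1D

Derivation:
After byte 1 (0x1D): reg=0x53
After byte 2 (0x86): reg=0x25
After byte 3 (0xB2): reg=0xEC
After byte 4 (0xD7): reg=0xA1
After byte 5 (0x7C): reg=0x1D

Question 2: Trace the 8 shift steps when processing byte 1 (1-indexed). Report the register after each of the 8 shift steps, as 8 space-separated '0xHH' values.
Register before byte 1: 0x00
After XOR with byte 0x1D: 0x1D

Answer: 0x3A 0x74 0xE8 0xD7 0xA9 0x55 0xAA 0x53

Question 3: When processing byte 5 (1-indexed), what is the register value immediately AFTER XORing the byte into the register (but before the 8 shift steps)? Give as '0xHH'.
Register before byte 5: 0xA1
Byte 5: 0x7C
0xA1 XOR 0x7C = 0xDD

Answer: 0xDD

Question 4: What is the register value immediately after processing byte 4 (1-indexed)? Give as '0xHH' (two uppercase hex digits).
After byte 1 (0x1D): reg=0x53
After byte 2 (0x86): reg=0x25
After byte 3 (0xB2): reg=0xEC
After byte 4 (0xD7): reg=0xA1

Answer: 0xA1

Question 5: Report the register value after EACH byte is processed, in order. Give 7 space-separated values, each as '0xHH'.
0x53 0x25 0xEC 0xA1 0x1D 0x50 0x3F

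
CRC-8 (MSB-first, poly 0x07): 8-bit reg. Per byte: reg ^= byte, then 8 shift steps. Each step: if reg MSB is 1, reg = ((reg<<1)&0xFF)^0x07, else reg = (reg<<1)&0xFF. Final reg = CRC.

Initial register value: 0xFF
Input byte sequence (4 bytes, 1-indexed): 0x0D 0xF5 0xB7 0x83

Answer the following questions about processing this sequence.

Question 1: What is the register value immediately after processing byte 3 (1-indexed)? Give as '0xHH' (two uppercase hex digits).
After byte 1 (0x0D): reg=0xD0
After byte 2 (0xF5): reg=0xFB
After byte 3 (0xB7): reg=0xE3

Answer: 0xE3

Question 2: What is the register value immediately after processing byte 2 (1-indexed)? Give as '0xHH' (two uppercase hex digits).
Answer: 0xFB

Derivation:
After byte 1 (0x0D): reg=0xD0
After byte 2 (0xF5): reg=0xFB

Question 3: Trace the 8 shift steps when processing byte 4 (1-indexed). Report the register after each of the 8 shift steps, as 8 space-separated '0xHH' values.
After byte 1 (0x0D): reg=0xD0
After byte 2 (0xF5): reg=0xFB
After byte 3 (0xB7): reg=0xE3
Register before byte 4: 0xE3
After XOR with byte 0x83: 0x60

Answer: 0xC0 0x87 0x09 0x12 0x24 0x48 0x90 0x27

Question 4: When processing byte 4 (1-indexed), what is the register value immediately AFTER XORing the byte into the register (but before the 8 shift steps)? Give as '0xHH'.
Register before byte 4: 0xE3
Byte 4: 0x83
0xE3 XOR 0x83 = 0x60

Answer: 0x60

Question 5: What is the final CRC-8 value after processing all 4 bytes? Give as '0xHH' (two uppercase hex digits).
After byte 1 (0x0D): reg=0xD0
After byte 2 (0xF5): reg=0xFB
After byte 3 (0xB7): reg=0xE3
After byte 4 (0x83): reg=0x27

Answer: 0x27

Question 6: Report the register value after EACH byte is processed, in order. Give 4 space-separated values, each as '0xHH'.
0xD0 0xFB 0xE3 0x27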